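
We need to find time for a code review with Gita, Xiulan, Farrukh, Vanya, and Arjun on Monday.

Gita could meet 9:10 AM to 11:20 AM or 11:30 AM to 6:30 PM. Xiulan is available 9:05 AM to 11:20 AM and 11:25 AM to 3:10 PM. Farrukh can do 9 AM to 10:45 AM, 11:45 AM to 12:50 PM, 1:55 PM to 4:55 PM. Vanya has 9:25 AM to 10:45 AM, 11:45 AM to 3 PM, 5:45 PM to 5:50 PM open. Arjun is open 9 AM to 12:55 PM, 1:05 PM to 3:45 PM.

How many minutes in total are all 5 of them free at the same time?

210

Gita ∩ Xiulan: 09:10-11:20, 11:30-15:10.
Gita ∩ Xiulan ∩ Farrukh: 09:10-10:45, 11:45-12:50, 13:55-15:10.
Gita ∩ Xiulan ∩ Farrukh ∩ Vanya: 09:25-10:45, 11:45-12:50, 13:55-15:00.
Gita ∩ Xiulan ∩ Farrukh ∩ Vanya ∩ Arjun: 09:25-10:45, 11:45-12:50, 13:55-15:00.
Summing the common windows: 80 + 65 + 65 = 210 minutes.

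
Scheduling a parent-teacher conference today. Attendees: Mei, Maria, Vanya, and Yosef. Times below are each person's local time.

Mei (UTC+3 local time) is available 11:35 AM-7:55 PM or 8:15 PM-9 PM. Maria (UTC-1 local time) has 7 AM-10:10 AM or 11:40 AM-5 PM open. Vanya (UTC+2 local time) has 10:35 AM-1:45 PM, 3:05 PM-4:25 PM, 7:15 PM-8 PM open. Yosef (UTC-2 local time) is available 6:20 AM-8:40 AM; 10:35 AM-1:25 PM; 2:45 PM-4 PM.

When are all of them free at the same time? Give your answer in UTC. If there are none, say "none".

08:35-10:40, 13:05-14:25, 17:15-18:00

Mei in UTC: 08:35-16:55, 17:15-18:00 (subtract 3h to convert from UTC+3).
Maria in UTC: 08:00-11:10, 12:40-18:00 (add 1h to convert from UTC-1).
Vanya in UTC: 08:35-11:45, 13:05-14:25, 17:15-18:00 (subtract 2h to convert from UTC+2).
Yosef in UTC: 08:20-10:40, 12:35-15:25, 16:45-18:00 (add 2h to convert from UTC-2).
Mei ∩ Maria: 08:35-11:10, 12:40-16:55, 17:15-18:00.
Mei ∩ Maria ∩ Vanya: 08:35-11:10, 13:05-14:25, 17:15-18:00.
Mei ∩ Maria ∩ Vanya ∩ Yosef: 08:35-10:40, 13:05-14:25, 17:15-18:00.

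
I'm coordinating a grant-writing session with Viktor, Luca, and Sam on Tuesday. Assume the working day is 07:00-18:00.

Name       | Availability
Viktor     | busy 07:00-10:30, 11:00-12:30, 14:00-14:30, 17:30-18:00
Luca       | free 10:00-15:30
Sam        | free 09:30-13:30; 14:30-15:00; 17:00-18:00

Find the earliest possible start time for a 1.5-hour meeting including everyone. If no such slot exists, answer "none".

Viktor free: 10:30-11:00, 12:30-14:00, 14:30-17:30 (invert busy blocks within the working day).
Luca free: 10:00-15:30.
Sam free: 09:30-13:30, 14:30-15:00, 17:00-18:00.
Viktor ∩ Luca: 10:30-11:00, 12:30-14:00, 14:30-15:30.
Viktor ∩ Luca ∩ Sam: 10:30-11:00, 12:30-13:30, 14:30-15:00.
Those are the intersection windows.
No common window is at least 90 minutes long.

none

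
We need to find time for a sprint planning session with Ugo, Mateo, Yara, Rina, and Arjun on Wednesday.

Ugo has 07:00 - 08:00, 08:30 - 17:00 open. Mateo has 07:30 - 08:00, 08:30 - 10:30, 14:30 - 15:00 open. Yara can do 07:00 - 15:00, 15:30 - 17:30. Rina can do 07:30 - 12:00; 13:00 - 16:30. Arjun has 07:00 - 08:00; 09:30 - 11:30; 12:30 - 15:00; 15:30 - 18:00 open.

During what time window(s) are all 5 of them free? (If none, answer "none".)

Ugo ∩ Mateo: 07:30-08:00, 08:30-10:30, 14:30-15:00.
Ugo ∩ Mateo ∩ Yara: 07:30-08:00, 08:30-10:30, 14:30-15:00.
Ugo ∩ Mateo ∩ Yara ∩ Rina: 07:30-08:00, 08:30-10:30, 14:30-15:00.
Ugo ∩ Mateo ∩ Yara ∩ Rina ∩ Arjun: 07:30-08:00, 09:30-10:30, 14:30-15:00.

07:30-08:00, 09:30-10:30, 14:30-15:00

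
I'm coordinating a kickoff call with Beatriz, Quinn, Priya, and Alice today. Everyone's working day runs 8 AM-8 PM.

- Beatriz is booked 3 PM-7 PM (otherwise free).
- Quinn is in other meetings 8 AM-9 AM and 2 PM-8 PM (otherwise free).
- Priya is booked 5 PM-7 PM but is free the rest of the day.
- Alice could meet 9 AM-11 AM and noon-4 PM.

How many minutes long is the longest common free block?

Beatriz free: 08:00-15:00, 19:00-20:00 (invert busy blocks within the working day).
Quinn free: 09:00-14:00 (invert busy blocks within the working day).
Priya free: 08:00-17:00, 19:00-20:00 (invert busy blocks within the working day).
Alice free: 09:00-11:00, 12:00-16:00.
Beatriz ∩ Quinn: 09:00-14:00.
Beatriz ∩ Quinn ∩ Priya: 09:00-14:00.
Beatriz ∩ Quinn ∩ Priya ∩ Alice: 09:00-11:00, 12:00-14:00.
The longest is 09:00-11:00 at 120 minutes.

120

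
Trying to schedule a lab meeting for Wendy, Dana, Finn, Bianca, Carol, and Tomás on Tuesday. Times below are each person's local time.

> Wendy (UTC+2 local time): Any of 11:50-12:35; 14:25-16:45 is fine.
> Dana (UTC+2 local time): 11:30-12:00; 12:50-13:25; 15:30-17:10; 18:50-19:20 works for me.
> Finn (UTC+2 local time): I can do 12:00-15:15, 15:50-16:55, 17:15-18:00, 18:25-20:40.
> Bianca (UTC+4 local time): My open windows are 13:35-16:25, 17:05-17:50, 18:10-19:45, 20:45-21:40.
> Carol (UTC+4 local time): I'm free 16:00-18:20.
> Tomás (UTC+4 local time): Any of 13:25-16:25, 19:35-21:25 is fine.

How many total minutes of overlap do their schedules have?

0

Wendy in UTC: 09:50-10:35, 12:25-14:45 (subtract 2h to convert from UTC+2).
Dana in UTC: 09:30-10:00, 10:50-11:25, 13:30-15:10, 16:50-17:20 (subtract 2h to convert from UTC+2).
Finn in UTC: 10:00-13:15, 13:50-14:55, 15:15-16:00, 16:25-18:40 (subtract 2h to convert from UTC+2).
Bianca in UTC: 09:35-12:25, 13:05-13:50, 14:10-15:45, 16:45-17:40 (subtract 4h to convert from UTC+4).
Carol in UTC: 12:00-14:20 (subtract 4h to convert from UTC+4).
Tomás in UTC: 09:25-12:25, 15:35-17:25 (subtract 4h to convert from UTC+4).
Wendy ∩ Dana: 09:50-10:00, 13:30-14:45.
Wendy ∩ Dana ∩ Finn: 13:50-14:45.
Wendy ∩ Dana ∩ Finn ∩ Bianca: 14:10-14:45.
Wendy ∩ Dana ∩ Finn ∩ Bianca ∩ Carol: 14:10-14:20.
Wendy ∩ Dana ∩ Finn ∩ Bianca ∩ Carol ∩ Tomás: ∅.
There is no time when everyone is free.
There is no common window, so the total is 0 minutes.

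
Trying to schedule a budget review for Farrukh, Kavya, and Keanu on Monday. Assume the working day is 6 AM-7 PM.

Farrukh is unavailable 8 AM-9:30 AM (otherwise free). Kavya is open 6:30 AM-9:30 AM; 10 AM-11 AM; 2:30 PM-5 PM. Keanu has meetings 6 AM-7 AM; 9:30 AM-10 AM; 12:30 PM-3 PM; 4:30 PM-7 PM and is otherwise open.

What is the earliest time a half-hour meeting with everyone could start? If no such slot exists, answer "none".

Farrukh free: 06:00-08:00, 09:30-19:00 (invert busy blocks within the working day).
Kavya free: 06:30-09:30, 10:00-11:00, 14:30-17:00.
Keanu free: 07:00-09:30, 10:00-12:30, 15:00-16:30 (invert busy blocks within the working day).
Farrukh ∩ Kavya: 06:30-08:00, 10:00-11:00, 14:30-17:00.
Farrukh ∩ Kavya ∩ Keanu: 07:00-08:00, 10:00-11:00, 15:00-16:30.
The first common window of at least 30 minutes is 07:00-08:00, so the earliest start is 07:00.

07:00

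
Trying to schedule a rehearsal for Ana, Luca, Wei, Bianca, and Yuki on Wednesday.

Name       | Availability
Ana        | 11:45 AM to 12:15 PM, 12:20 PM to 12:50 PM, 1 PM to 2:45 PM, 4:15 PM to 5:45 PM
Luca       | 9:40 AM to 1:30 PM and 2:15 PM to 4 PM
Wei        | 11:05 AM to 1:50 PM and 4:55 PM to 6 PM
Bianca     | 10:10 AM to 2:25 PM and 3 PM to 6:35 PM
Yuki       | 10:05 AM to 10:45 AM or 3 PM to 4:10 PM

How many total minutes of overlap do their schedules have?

Ana ∩ Luca: 11:45-12:15, 12:20-12:50, 13:00-13:30, 14:15-14:45.
Ana ∩ Luca ∩ Wei: 11:45-12:15, 12:20-12:50, 13:00-13:30.
Ana ∩ Luca ∩ Wei ∩ Bianca: 11:45-12:15, 12:20-12:50, 13:00-13:30.
Ana ∩ Luca ∩ Wei ∩ Bianca ∩ Yuki: ∅.
There is no time when everyone is free.
There is no common window, so the total is 0 minutes.

0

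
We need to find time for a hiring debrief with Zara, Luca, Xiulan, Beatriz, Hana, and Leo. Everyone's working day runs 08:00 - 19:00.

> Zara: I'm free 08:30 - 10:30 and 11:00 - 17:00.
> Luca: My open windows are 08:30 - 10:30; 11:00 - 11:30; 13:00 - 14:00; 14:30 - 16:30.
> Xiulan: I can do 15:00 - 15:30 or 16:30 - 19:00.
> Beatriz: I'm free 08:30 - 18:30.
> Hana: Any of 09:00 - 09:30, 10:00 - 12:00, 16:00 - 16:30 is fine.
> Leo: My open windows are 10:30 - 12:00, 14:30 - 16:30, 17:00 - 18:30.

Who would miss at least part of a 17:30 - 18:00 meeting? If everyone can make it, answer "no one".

Zara: not fully free for 17:30-18:00. Luca: not fully free for 17:30-18:00. Xiulan: free for 17:30-18:00. Beatriz: free for 17:30-18:00. Hana: not fully free for 17:30-18:00. Leo: free for 17:30-18:00.

Hana, Luca, Zara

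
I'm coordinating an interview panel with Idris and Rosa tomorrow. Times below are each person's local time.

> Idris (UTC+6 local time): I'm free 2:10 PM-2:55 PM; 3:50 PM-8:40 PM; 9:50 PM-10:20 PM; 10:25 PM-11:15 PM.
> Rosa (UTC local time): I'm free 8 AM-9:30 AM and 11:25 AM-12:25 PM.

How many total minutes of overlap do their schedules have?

105

Idris in UTC: 08:10-08:55, 09:50-14:40, 15:50-16:20, 16:25-17:15 (subtract 6h to convert from UTC+6).
Rosa in UTC: 08:00-09:30, 11:25-12:25.
Idris ∩ Rosa: 08:10-08:55, 11:25-12:25.
So the common availability across everyone is 08:10-08:55, 11:25-12:25.
Summing the common windows: 45 + 60 = 105 minutes.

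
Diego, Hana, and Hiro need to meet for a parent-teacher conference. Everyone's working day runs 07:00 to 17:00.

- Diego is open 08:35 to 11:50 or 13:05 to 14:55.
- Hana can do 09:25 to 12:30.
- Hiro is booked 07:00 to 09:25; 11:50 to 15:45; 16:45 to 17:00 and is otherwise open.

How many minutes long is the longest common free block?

Diego free: 08:35-11:50, 13:05-14:55.
Hana free: 09:25-12:30.
Hiro free: 09:25-11:50, 15:45-16:45 (invert busy blocks within the working day).
Diego ∩ Hana: 09:25-11:50.
Diego ∩ Hana ∩ Hiro: 09:25-11:50.
So the common availability across everyone is 09:25-11:50.
The longest is 09:25-11:50 at 145 minutes.

145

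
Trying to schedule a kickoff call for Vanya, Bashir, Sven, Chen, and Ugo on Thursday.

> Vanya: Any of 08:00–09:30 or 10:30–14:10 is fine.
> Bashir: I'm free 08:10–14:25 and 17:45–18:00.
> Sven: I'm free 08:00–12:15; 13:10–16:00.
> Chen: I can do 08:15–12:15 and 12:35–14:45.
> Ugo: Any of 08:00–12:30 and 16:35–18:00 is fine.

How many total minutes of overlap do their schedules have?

Vanya ∩ Bashir: 08:10-09:30, 10:30-14:10.
Vanya ∩ Bashir ∩ Sven: 08:10-09:30, 10:30-12:15, 13:10-14:10.
Vanya ∩ Bashir ∩ Sven ∩ Chen: 08:15-09:30, 10:30-12:15, 13:10-14:10.
Vanya ∩ Bashir ∩ Sven ∩ Chen ∩ Ugo: 08:15-09:30, 10:30-12:15.
Those are the intersection windows.
Summing the common windows: 75 + 105 = 180 minutes.

180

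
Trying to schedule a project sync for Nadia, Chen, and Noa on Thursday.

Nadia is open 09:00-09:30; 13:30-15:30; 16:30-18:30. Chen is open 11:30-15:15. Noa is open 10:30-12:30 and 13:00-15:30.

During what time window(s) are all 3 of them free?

13:30-15:15

Nadia ∩ Chen: 13:30-15:15.
Nadia ∩ Chen ∩ Noa: 13:30-15:15.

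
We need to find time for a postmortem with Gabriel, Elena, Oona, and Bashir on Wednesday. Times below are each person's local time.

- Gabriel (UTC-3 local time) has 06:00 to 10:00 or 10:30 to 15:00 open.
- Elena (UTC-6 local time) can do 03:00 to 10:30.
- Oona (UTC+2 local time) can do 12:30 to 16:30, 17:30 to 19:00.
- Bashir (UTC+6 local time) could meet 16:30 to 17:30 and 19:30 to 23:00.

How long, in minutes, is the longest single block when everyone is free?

Gabriel in UTC: 09:00-13:00, 13:30-18:00 (add 3h to convert from UTC-3).
Elena in UTC: 09:00-16:30 (add 6h to convert from UTC-6).
Oona in UTC: 10:30-14:30, 15:30-17:00 (subtract 2h to convert from UTC+2).
Bashir in UTC: 10:30-11:30, 13:30-17:00 (subtract 6h to convert from UTC+6).
Gabriel ∩ Elena: 09:00-13:00, 13:30-16:30.
Gabriel ∩ Elena ∩ Oona: 10:30-13:00, 13:30-14:30, 15:30-16:30.
Gabriel ∩ Elena ∩ Oona ∩ Bashir: 10:30-11:30, 13:30-14:30, 15:30-16:30.
The longest is 10:30-11:30 at 60 minutes.

60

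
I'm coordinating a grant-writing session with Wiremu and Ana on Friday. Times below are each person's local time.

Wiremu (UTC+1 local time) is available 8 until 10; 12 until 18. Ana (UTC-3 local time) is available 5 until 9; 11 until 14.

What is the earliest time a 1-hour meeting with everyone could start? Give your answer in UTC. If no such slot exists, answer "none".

08:00

Wiremu in UTC: 07:00-09:00, 11:00-17:00 (subtract 1h to convert from UTC+1).
Ana in UTC: 08:00-12:00, 14:00-17:00 (add 3h to convert from UTC-3).
Wiremu ∩ Ana: 08:00-09:00, 11:00-12:00, 14:00-17:00.
The first common window of at least 60 minutes is 08:00-09:00, so the earliest start is 08:00.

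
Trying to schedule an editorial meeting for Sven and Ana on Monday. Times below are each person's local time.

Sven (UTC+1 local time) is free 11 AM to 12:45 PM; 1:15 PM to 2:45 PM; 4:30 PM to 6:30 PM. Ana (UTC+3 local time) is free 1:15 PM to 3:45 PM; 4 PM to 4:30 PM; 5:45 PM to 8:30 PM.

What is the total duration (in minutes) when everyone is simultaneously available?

Sven in UTC: 10:00-11:45, 12:15-13:45, 15:30-17:30 (subtract 1h to convert from UTC+1).
Ana in UTC: 10:15-12:45, 13:00-13:30, 14:45-17:30 (subtract 3h to convert from UTC+3).
Sven ∩ Ana: 10:15-11:45, 12:15-12:45, 13:00-13:30, 15:30-17:30.
Summing the common windows: 90 + 30 + 30 + 120 = 270 minutes.

270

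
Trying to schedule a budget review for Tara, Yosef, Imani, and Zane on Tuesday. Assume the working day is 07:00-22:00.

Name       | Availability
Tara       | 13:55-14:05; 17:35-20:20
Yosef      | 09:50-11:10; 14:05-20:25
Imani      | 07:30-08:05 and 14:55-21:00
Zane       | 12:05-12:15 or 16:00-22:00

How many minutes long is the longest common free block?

Tara ∩ Yosef: 17:35-20:20.
Tara ∩ Yosef ∩ Imani: 17:35-20:20.
Tara ∩ Yosef ∩ Imani ∩ Zane: 17:35-20:20.
The longest is 17:35-20:20 at 165 minutes.

165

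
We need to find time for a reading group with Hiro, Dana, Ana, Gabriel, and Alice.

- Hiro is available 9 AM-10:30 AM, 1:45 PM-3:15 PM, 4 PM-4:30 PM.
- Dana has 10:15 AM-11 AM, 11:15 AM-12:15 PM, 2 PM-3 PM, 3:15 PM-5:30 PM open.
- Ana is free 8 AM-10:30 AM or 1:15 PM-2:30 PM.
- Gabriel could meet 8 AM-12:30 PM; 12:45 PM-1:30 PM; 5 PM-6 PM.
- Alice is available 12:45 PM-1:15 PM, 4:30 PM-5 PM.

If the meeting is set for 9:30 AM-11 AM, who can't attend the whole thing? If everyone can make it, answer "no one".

Hiro: not fully free for 09:30-11:00. Dana: not fully free for 09:30-11:00. Ana: not fully free for 09:30-11:00. Gabriel: free for 09:30-11:00. Alice: not fully free for 09:30-11:00.

Alice, Ana, Dana, Hiro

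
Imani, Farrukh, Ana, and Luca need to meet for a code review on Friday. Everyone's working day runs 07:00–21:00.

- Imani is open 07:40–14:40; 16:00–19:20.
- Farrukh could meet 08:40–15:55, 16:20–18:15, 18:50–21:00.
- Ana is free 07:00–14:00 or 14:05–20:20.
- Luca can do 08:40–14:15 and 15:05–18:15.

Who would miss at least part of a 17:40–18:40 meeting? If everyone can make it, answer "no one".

Farrukh, Luca

Imani: free for 17:40-18:40. Farrukh: not fully free for 17:40-18:40. Ana: free for 17:40-18:40. Luca: not fully free for 17:40-18:40.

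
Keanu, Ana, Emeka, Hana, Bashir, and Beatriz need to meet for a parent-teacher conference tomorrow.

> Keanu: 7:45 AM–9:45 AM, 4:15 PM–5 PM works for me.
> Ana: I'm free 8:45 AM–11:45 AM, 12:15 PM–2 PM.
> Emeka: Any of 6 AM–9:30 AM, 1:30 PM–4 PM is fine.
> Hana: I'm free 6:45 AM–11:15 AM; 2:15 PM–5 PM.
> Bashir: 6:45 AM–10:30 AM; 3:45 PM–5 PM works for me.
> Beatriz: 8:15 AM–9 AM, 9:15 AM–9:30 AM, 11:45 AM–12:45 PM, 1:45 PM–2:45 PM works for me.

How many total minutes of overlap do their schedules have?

30

Keanu ∩ Ana: 08:45-09:45.
Keanu ∩ Ana ∩ Emeka: 08:45-09:30.
Keanu ∩ Ana ∩ Emeka ∩ Hana: 08:45-09:30.
Keanu ∩ Ana ∩ Emeka ∩ Hana ∩ Bashir: 08:45-09:30.
Keanu ∩ Ana ∩ Emeka ∩ Hana ∩ Bashir ∩ Beatriz: 08:45-09:00, 09:15-09:30.
Those are the intersection windows.
Summing the common windows: 15 + 15 = 30 minutes.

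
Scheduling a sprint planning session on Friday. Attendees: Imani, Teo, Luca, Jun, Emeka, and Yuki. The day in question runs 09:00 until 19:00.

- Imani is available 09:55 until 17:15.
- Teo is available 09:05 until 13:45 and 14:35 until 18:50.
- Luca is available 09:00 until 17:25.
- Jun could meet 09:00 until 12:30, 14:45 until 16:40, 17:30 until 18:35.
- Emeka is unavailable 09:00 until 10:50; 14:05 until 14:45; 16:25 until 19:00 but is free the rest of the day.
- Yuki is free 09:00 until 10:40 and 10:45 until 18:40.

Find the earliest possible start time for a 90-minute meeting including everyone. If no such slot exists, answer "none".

10:50

Imani free: 09:55-17:15.
Teo free: 09:05-13:45, 14:35-18:50.
Luca free: 09:00-17:25.
Jun free: 09:00-12:30, 14:45-16:40, 17:30-18:35.
Emeka free: 10:50-14:05, 14:45-16:25 (invert busy blocks within the working day).
Yuki free: 09:00-10:40, 10:45-18:40.
Imani ∩ Teo: 09:55-13:45, 14:35-17:15.
Imani ∩ Teo ∩ Luca: 09:55-13:45, 14:35-17:15.
Imani ∩ Teo ∩ Luca ∩ Jun: 09:55-12:30, 14:45-16:40.
Imani ∩ Teo ∩ Luca ∩ Jun ∩ Emeka: 10:50-12:30, 14:45-16:25.
Imani ∩ Teo ∩ Luca ∩ Jun ∩ Emeka ∩ Yuki: 10:50-12:30, 14:45-16:25.
So the common availability across everyone is 10:50-12:30, 14:45-16:25.
The first common window of at least 90 minutes is 10:50-12:30, so the earliest start is 10:50.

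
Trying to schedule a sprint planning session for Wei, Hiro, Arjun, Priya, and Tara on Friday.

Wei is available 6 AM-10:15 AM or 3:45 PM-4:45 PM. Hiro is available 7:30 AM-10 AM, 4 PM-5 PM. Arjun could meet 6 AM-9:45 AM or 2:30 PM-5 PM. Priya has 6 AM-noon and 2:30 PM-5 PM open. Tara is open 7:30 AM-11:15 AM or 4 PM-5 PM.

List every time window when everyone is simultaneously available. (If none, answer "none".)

07:30-09:45, 16:00-16:45

Wei ∩ Hiro: 07:30-10:00, 16:00-16:45.
Wei ∩ Hiro ∩ Arjun: 07:30-09:45, 16:00-16:45.
Wei ∩ Hiro ∩ Arjun ∩ Priya: 07:30-09:45, 16:00-16:45.
Wei ∩ Hiro ∩ Arjun ∩ Priya ∩ Tara: 07:30-09:45, 16:00-16:45.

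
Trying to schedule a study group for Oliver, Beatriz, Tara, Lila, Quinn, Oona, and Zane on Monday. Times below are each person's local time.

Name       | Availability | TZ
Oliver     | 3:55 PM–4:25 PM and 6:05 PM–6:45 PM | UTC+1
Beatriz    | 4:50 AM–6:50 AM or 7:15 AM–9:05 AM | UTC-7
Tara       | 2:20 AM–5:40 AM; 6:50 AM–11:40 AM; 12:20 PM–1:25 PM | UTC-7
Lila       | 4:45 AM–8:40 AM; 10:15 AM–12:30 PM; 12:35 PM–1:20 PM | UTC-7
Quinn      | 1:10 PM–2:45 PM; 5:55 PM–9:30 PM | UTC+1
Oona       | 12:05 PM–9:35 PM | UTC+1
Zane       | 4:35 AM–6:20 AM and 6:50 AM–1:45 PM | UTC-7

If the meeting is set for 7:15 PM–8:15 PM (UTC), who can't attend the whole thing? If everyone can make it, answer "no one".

Oliver in UTC: 14:55-15:25, 17:05-17:45 (subtract 1h to convert from UTC+1).
Beatriz in UTC: 11:50-13:50, 14:15-16:05 (add 7h to convert from UTC-7).
Tara in UTC: 09:20-12:40, 13:50-18:40, 19:20-20:25 (add 7h to convert from UTC-7).
Lila in UTC: 11:45-15:40, 17:15-19:30, 19:35-20:20 (add 7h to convert from UTC-7).
Quinn in UTC: 12:10-13:45, 16:55-20:30 (subtract 1h to convert from UTC+1).
Oona in UTC: 11:05-20:35 (subtract 1h to convert from UTC+1).
Zane in UTC: 11:35-13:20, 13:50-20:45 (add 7h to convert from UTC-7).
Oliver: not fully free for 19:15-20:15. Beatriz: not fully free for 19:15-20:15. Tara: not fully free for 19:15-20:15. Lila: not fully free for 19:15-20:15. Quinn: free for 19:15-20:15. Oona: free for 19:15-20:15. Zane: free for 19:15-20:15.

Beatriz, Lila, Oliver, Tara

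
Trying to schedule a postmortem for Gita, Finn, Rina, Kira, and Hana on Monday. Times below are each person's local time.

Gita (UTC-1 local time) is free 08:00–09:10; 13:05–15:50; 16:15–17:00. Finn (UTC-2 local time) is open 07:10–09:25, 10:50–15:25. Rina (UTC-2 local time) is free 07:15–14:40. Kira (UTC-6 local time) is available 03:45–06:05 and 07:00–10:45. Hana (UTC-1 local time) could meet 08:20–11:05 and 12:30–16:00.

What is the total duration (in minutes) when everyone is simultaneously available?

180

Gita in UTC: 09:00-10:10, 14:05-16:50, 17:15-18:00 (add 1h to convert from UTC-1).
Finn in UTC: 09:10-11:25, 12:50-17:25 (add 2h to convert from UTC-2).
Rina in UTC: 09:15-16:40 (add 2h to convert from UTC-2).
Kira in UTC: 09:45-12:05, 13:00-16:45 (add 6h to convert from UTC-6).
Hana in UTC: 09:20-12:05, 13:30-17:00 (add 1h to convert from UTC-1).
Gita ∩ Finn: 09:10-10:10, 14:05-16:50, 17:15-17:25.
Gita ∩ Finn ∩ Rina: 09:15-10:10, 14:05-16:40.
Gita ∩ Finn ∩ Rina ∩ Kira: 09:45-10:10, 14:05-16:40.
Gita ∩ Finn ∩ Rina ∩ Kira ∩ Hana: 09:45-10:10, 14:05-16:40.
Those are the intersection windows.
Summing the common windows: 25 + 155 = 180 minutes.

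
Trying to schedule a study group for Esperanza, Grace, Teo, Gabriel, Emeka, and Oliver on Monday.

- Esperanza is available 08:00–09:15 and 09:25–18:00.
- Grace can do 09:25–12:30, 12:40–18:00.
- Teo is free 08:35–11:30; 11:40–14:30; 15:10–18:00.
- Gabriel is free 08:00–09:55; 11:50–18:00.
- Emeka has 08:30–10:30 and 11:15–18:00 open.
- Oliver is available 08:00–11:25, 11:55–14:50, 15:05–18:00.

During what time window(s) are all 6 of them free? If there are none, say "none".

09:25-09:55, 11:55-12:30, 12:40-14:30, 15:10-18:00

Esperanza ∩ Grace: 09:25-12:30, 12:40-18:00.
Esperanza ∩ Grace ∩ Teo: 09:25-11:30, 11:40-12:30, 12:40-14:30, 15:10-18:00.
Esperanza ∩ Grace ∩ Teo ∩ Gabriel: 09:25-09:55, 11:50-12:30, 12:40-14:30, 15:10-18:00.
Esperanza ∩ Grace ∩ Teo ∩ Gabriel ∩ Emeka: 09:25-09:55, 11:50-12:30, 12:40-14:30, 15:10-18:00.
Esperanza ∩ Grace ∩ Teo ∩ Gabriel ∩ Emeka ∩ Oliver: 09:25-09:55, 11:55-12:30, 12:40-14:30, 15:10-18:00.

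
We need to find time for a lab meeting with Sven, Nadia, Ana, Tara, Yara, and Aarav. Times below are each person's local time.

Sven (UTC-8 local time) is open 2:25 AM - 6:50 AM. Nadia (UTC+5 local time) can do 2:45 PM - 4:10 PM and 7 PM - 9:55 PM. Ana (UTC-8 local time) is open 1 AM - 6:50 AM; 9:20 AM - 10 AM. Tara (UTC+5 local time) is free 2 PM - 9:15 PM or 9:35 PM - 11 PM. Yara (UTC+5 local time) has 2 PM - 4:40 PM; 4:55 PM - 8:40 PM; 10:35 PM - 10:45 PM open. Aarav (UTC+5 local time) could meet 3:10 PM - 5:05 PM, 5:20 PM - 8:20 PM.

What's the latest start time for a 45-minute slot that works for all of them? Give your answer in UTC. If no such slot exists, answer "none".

14:05

Sven in UTC: 10:25-14:50 (add 8h to convert from UTC-8).
Nadia in UTC: 09:45-11:10, 14:00-16:55 (subtract 5h to convert from UTC+5).
Ana in UTC: 09:00-14:50, 17:20-18:00 (add 8h to convert from UTC-8).
Tara in UTC: 09:00-16:15, 16:35-18:00 (subtract 5h to convert from UTC+5).
Yara in UTC: 09:00-11:40, 11:55-15:40, 17:35-17:45 (subtract 5h to convert from UTC+5).
Aarav in UTC: 10:10-12:05, 12:20-15:20 (subtract 5h to convert from UTC+5).
Sven ∩ Nadia: 10:25-11:10, 14:00-14:50.
Sven ∩ Nadia ∩ Ana: 10:25-11:10, 14:00-14:50.
Sven ∩ Nadia ∩ Ana ∩ Tara: 10:25-11:10, 14:00-14:50.
Sven ∩ Nadia ∩ Ana ∩ Tara ∩ Yara: 10:25-11:10, 14:00-14:50.
Sven ∩ Nadia ∩ Ana ∩ Tara ∩ Yara ∩ Aarav: 10:25-11:10, 14:00-14:50.
The last common window of at least 45 minutes is 14:00-14:50; a 45-minute meeting can start as late as 14:05 and still end by 14:50.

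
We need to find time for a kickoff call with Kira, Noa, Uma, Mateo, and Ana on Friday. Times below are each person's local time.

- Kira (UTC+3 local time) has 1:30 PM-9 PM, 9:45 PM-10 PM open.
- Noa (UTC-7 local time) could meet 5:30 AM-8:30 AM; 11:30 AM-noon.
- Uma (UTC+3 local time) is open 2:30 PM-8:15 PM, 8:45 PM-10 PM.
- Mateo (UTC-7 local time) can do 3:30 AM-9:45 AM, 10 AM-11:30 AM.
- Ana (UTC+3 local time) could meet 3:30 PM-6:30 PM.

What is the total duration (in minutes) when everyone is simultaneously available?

180

Kira in UTC: 10:30-18:00, 18:45-19:00 (subtract 3h to convert from UTC+3).
Noa in UTC: 12:30-15:30, 18:30-19:00 (add 7h to convert from UTC-7).
Uma in UTC: 11:30-17:15, 17:45-19:00 (subtract 3h to convert from UTC+3).
Mateo in UTC: 10:30-16:45, 17:00-18:30 (add 7h to convert from UTC-7).
Ana in UTC: 12:30-15:30 (subtract 3h to convert from UTC+3).
Kira ∩ Noa: 12:30-15:30, 18:45-19:00.
Kira ∩ Noa ∩ Uma: 12:30-15:30, 18:45-19:00.
Kira ∩ Noa ∩ Uma ∩ Mateo: 12:30-15:30.
Kira ∩ Noa ∩ Uma ∩ Mateo ∩ Ana: 12:30-15:30.
That's a single block of 180 minutes.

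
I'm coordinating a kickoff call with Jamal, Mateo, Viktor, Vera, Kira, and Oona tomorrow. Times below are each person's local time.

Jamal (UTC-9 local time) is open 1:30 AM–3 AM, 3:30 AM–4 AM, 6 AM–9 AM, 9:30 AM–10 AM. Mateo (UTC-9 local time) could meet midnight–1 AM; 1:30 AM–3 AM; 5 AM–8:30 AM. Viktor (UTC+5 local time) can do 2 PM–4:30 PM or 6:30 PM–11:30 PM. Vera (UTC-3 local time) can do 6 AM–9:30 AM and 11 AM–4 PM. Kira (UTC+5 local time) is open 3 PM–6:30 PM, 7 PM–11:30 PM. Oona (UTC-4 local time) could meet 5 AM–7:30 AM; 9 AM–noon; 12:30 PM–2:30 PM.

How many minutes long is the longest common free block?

Jamal in UTC: 10:30-12:00, 12:30-13:00, 15:00-18:00, 18:30-19:00 (add 9h to convert from UTC-9).
Mateo in UTC: 09:00-10:00, 10:30-12:00, 14:00-17:30 (add 9h to convert from UTC-9).
Viktor in UTC: 09:00-11:30, 13:30-18:30 (subtract 5h to convert from UTC+5).
Vera in UTC: 09:00-12:30, 14:00-19:00 (add 3h to convert from UTC-3).
Kira in UTC: 10:00-13:30, 14:00-18:30 (subtract 5h to convert from UTC+5).
Oona in UTC: 09:00-11:30, 13:00-16:00, 16:30-18:30 (add 4h to convert from UTC-4).
Jamal ∩ Mateo: 10:30-12:00, 15:00-17:30.
Jamal ∩ Mateo ∩ Viktor: 10:30-11:30, 15:00-17:30.
Jamal ∩ Mateo ∩ Viktor ∩ Vera: 10:30-11:30, 15:00-17:30.
Jamal ∩ Mateo ∩ Viktor ∩ Vera ∩ Kira: 10:30-11:30, 15:00-17:30.
Jamal ∩ Mateo ∩ Viktor ∩ Vera ∩ Kira ∩ Oona: 10:30-11:30, 15:00-16:00, 16:30-17:30.
The longest is 10:30-11:30 at 60 minutes.

60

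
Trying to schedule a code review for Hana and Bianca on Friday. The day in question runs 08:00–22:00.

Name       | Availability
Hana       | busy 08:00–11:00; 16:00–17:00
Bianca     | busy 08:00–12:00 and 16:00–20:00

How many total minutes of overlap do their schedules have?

Hana free: 11:00-16:00, 17:00-22:00 (invert busy blocks within the working day).
Bianca free: 12:00-16:00, 20:00-22:00 (invert busy blocks within the working day).
Hana ∩ Bianca: 12:00-16:00, 20:00-22:00.
Those are the intersection windows.
Summing the common windows: 240 + 120 = 360 minutes.

360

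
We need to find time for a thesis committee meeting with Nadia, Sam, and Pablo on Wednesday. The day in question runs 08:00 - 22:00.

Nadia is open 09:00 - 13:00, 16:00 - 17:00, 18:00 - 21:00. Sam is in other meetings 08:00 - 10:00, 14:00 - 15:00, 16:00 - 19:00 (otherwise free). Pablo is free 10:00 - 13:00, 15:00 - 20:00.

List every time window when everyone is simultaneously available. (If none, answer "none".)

Nadia free: 09:00-13:00, 16:00-17:00, 18:00-21:00.
Sam free: 10:00-14:00, 15:00-16:00, 19:00-22:00 (invert busy blocks within the working day).
Pablo free: 10:00-13:00, 15:00-20:00.
Nadia ∩ Sam: 10:00-13:00, 19:00-21:00.
Nadia ∩ Sam ∩ Pablo: 10:00-13:00, 19:00-20:00.
So the common availability across everyone is 10:00-13:00, 19:00-20:00.

10:00-13:00, 19:00-20:00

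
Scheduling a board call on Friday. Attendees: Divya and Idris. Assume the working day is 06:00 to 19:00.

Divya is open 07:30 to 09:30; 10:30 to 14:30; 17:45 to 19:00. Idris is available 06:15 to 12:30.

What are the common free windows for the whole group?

Divya ∩ Idris: 07:30-09:30, 10:30-12:30.

07:30-09:30, 10:30-12:30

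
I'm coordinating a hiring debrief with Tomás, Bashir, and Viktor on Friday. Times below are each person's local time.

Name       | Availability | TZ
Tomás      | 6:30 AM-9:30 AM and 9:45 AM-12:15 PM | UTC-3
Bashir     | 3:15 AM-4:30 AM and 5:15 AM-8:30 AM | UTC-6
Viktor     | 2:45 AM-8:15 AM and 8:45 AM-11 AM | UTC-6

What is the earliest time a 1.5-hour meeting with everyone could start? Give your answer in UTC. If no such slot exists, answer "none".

Tomás in UTC: 09:30-12:30, 12:45-15:15 (add 3h to convert from UTC-3).
Bashir in UTC: 09:15-10:30, 11:15-14:30 (add 6h to convert from UTC-6).
Viktor in UTC: 08:45-14:15, 14:45-17:00 (add 6h to convert from UTC-6).
Tomás ∩ Bashir: 09:30-10:30, 11:15-12:30, 12:45-14:30.
Tomás ∩ Bashir ∩ Viktor: 09:30-10:30, 11:15-12:30, 12:45-14:15.
Those are the intersection windows.
The first common window of at least 90 minutes is 12:45-14:15, so the earliest start is 12:45.

12:45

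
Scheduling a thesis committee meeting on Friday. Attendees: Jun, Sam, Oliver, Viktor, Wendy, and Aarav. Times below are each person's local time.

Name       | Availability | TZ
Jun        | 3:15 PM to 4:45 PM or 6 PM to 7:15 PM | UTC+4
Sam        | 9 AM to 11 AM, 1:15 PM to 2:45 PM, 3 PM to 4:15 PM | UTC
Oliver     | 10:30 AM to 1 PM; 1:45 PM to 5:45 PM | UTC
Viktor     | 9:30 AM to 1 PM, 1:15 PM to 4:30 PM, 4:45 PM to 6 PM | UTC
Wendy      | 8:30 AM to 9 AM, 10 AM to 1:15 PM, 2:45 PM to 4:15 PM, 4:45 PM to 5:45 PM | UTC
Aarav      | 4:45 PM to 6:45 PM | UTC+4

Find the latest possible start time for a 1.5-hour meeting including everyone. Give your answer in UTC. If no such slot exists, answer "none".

none

Jun in UTC: 11:15-12:45, 14:00-15:15 (subtract 4h to convert from UTC+4).
Sam in UTC: 09:00-11:00, 13:15-14:45, 15:00-16:15.
Oliver in UTC: 10:30-13:00, 13:45-17:45.
Viktor in UTC: 09:30-13:00, 13:15-16:30, 16:45-18:00.
Wendy in UTC: 08:30-09:00, 10:00-13:15, 14:45-16:15, 16:45-17:45.
Aarav in UTC: 12:45-14:45 (subtract 4h to convert from UTC+4).
Jun ∩ Sam: 14:00-14:45, 15:00-15:15.
Jun ∩ Sam ∩ Oliver: 14:00-14:45, 15:00-15:15.
Jun ∩ Sam ∩ Oliver ∩ Viktor: 14:00-14:45, 15:00-15:15.
Jun ∩ Sam ∩ Oliver ∩ Viktor ∩ Wendy: 15:00-15:15.
Jun ∩ Sam ∩ Oliver ∩ Viktor ∩ Wendy ∩ Aarav: ∅.
There is no time when everyone is free.
No common window is at least 90 minutes long.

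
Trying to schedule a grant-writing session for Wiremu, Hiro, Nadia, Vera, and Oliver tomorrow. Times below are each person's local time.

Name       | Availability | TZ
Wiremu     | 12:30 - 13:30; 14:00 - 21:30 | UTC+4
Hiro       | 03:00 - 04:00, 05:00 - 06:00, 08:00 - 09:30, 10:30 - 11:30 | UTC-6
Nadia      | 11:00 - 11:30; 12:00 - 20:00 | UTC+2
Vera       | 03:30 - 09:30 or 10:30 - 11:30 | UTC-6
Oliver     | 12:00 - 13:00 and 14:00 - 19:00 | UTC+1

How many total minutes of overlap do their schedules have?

Wiremu in UTC: 08:30-09:30, 10:00-17:30 (subtract 4h to convert from UTC+4).
Hiro in UTC: 09:00-10:00, 11:00-12:00, 14:00-15:30, 16:30-17:30 (add 6h to convert from UTC-6).
Nadia in UTC: 09:00-09:30, 10:00-18:00 (subtract 2h to convert from UTC+2).
Vera in UTC: 09:30-15:30, 16:30-17:30 (add 6h to convert from UTC-6).
Oliver in UTC: 11:00-12:00, 13:00-18:00 (subtract 1h to convert from UTC+1).
Wiremu ∩ Hiro: 09:00-09:30, 11:00-12:00, 14:00-15:30, 16:30-17:30.
Wiremu ∩ Hiro ∩ Nadia: 09:00-09:30, 11:00-12:00, 14:00-15:30, 16:30-17:30.
Wiremu ∩ Hiro ∩ Nadia ∩ Vera: 11:00-12:00, 14:00-15:30, 16:30-17:30.
Wiremu ∩ Hiro ∩ Nadia ∩ Vera ∩ Oliver: 11:00-12:00, 14:00-15:30, 16:30-17:30.
Summing the common windows: 60 + 90 + 60 = 210 minutes.

210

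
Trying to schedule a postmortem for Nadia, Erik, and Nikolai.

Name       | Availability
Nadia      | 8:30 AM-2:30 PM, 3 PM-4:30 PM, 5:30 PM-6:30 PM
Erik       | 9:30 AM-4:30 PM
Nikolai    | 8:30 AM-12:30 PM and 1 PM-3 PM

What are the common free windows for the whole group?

09:30-12:30, 13:00-14:30

Nadia ∩ Erik: 09:30-14:30, 15:00-16:30.
Nadia ∩ Erik ∩ Nikolai: 09:30-12:30, 13:00-14:30.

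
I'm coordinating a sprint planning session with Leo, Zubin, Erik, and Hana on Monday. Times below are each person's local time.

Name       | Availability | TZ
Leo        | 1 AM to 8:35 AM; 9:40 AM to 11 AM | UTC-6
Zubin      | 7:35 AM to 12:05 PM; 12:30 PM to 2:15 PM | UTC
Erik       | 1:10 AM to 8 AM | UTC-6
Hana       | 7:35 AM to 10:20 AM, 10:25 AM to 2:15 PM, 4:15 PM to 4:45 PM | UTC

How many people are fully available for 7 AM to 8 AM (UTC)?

1

Leo in UTC: 07:00-14:35, 15:40-17:00 (add 6h to convert from UTC-6).
Zubin in UTC: 07:35-12:05, 12:30-14:15.
Erik in UTC: 07:10-14:00 (add 6h to convert from UTC-6).
Hana in UTC: 07:35-10:20, 10:25-14:15, 16:15-16:45.
Leo can make the full 07:00-08:00 slot — that's 1.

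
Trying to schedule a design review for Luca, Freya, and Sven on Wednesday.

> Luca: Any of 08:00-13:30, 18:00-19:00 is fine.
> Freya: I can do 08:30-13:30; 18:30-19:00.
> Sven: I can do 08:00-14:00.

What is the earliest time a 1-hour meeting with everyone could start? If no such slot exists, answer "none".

08:30

Luca ∩ Freya: 08:30-13:30, 18:30-19:00.
Luca ∩ Freya ∩ Sven: 08:30-13:30.
So the common availability across everyone is 08:30-13:30.
The first common window of at least 60 minutes is 08:30-13:30, so the earliest start is 08:30.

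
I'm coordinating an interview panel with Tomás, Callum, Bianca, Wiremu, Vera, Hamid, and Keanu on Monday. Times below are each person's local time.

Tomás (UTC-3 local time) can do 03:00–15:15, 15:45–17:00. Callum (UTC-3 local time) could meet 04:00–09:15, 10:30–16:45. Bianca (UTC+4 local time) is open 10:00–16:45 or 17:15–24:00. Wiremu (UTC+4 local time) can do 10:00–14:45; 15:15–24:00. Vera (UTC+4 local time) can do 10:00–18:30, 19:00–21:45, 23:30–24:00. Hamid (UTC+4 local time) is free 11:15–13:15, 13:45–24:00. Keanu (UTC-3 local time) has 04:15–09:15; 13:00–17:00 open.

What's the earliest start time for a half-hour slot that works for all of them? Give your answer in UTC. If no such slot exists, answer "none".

Tomás in UTC: 06:00-18:15, 18:45-20:00 (add 3h to convert from UTC-3).
Callum in UTC: 07:00-12:15, 13:30-19:45 (add 3h to convert from UTC-3).
Bianca in UTC: 06:00-12:45, 13:15-20:00 (subtract 4h to convert from UTC+4).
Wiremu in UTC: 06:00-10:45, 11:15-20:00 (subtract 4h to convert from UTC+4).
Vera in UTC: 06:00-14:30, 15:00-17:45, 19:30-20:00 (subtract 4h to convert from UTC+4).
Hamid in UTC: 07:15-09:15, 09:45-20:00 (subtract 4h to convert from UTC+4).
Keanu in UTC: 07:15-12:15, 16:00-20:00 (add 3h to convert from UTC-3).
Tomás ∩ Callum: 07:00-12:15, 13:30-18:15, 18:45-19:45.
Tomás ∩ Callum ∩ Bianca: 07:00-12:15, 13:30-18:15, 18:45-19:45.
Tomás ∩ Callum ∩ Bianca ∩ Wiremu: 07:00-10:45, 11:15-12:15, 13:30-18:15, 18:45-19:45.
Tomás ∩ Callum ∩ Bianca ∩ Wiremu ∩ Vera: 07:00-10:45, 11:15-12:15, 13:30-14:30, 15:00-17:45, 19:30-19:45.
Tomás ∩ Callum ∩ Bianca ∩ Wiremu ∩ Vera ∩ Hamid: 07:15-09:15, 09:45-10:45, 11:15-12:15, 13:30-14:30, 15:00-17:45, 19:30-19:45.
Tomás ∩ Callum ∩ Bianca ∩ Wiremu ∩ Vera ∩ Hamid ∩ Keanu: 07:15-09:15, 09:45-10:45, 11:15-12:15, 16:00-17:45, 19:30-19:45.
The first common window of at least 30 minutes is 07:15-09:15, so the earliest start is 07:15.

07:15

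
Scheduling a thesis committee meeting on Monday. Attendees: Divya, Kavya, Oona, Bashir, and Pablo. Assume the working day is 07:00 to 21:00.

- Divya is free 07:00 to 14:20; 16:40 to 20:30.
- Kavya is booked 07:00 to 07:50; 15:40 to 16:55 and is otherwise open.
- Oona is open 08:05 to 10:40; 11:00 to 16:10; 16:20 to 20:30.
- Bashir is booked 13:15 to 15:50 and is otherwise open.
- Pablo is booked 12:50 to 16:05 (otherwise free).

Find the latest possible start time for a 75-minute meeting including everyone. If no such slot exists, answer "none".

19:15

Divya free: 07:00-14:20, 16:40-20:30.
Kavya free: 07:50-15:40, 16:55-21:00 (invert busy blocks within the working day).
Oona free: 08:05-10:40, 11:00-16:10, 16:20-20:30.
Bashir free: 07:00-13:15, 15:50-21:00 (invert busy blocks within the working day).
Pablo free: 07:00-12:50, 16:05-21:00 (invert busy blocks within the working day).
Divya ∩ Kavya: 07:50-14:20, 16:55-20:30.
Divya ∩ Kavya ∩ Oona: 08:05-10:40, 11:00-14:20, 16:55-20:30.
Divya ∩ Kavya ∩ Oona ∩ Bashir: 08:05-10:40, 11:00-13:15, 16:55-20:30.
Divya ∩ Kavya ∩ Oona ∩ Bashir ∩ Pablo: 08:05-10:40, 11:00-12:50, 16:55-20:30.
The last common window of at least 75 minutes is 16:55-20:30; a 75-minute meeting can start as late as 19:15 and still end by 20:30.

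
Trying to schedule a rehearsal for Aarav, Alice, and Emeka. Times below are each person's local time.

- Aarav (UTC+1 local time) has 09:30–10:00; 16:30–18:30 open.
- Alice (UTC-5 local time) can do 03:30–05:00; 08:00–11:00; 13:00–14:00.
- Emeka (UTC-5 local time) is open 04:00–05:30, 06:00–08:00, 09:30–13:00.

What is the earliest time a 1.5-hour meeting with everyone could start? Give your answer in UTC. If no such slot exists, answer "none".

Aarav in UTC: 08:30-09:00, 15:30-17:30 (subtract 1h to convert from UTC+1).
Alice in UTC: 08:30-10:00, 13:00-16:00, 18:00-19:00 (add 5h to convert from UTC-5).
Emeka in UTC: 09:00-10:30, 11:00-13:00, 14:30-18:00 (add 5h to convert from UTC-5).
Aarav ∩ Alice: 08:30-09:00, 15:30-16:00.
Aarav ∩ Alice ∩ Emeka: 15:30-16:00.
So the common availability across everyone is 15:30-16:00.
No common window is at least 90 minutes long.

none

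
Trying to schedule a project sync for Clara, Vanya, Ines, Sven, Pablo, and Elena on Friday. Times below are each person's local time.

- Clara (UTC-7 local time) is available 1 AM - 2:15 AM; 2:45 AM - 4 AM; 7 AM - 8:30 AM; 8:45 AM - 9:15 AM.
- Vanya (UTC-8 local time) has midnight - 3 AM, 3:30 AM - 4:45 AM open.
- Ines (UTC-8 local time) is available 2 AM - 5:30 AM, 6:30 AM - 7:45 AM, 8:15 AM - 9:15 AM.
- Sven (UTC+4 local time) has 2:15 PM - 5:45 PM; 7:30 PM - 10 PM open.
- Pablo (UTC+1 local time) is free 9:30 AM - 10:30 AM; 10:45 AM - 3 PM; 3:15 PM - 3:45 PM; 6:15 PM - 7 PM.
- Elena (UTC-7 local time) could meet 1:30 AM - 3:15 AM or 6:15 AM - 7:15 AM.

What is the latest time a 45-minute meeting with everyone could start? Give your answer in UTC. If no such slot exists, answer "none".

Clara in UTC: 08:00-09:15, 09:45-11:00, 14:00-15:30, 15:45-16:15 (add 7h to convert from UTC-7).
Vanya in UTC: 08:00-11:00, 11:30-12:45 (add 8h to convert from UTC-8).
Ines in UTC: 10:00-13:30, 14:30-15:45, 16:15-17:15 (add 8h to convert from UTC-8).
Sven in UTC: 10:15-13:45, 15:30-18:00 (subtract 4h to convert from UTC+4).
Pablo in UTC: 08:30-09:30, 09:45-14:00, 14:15-14:45, 17:15-18:00 (subtract 1h to convert from UTC+1).
Elena in UTC: 08:30-10:15, 13:15-14:15 (add 7h to convert from UTC-7).
Clara ∩ Vanya: 08:00-09:15, 09:45-11:00.
Clara ∩ Vanya ∩ Ines: 10:00-11:00.
Clara ∩ Vanya ∩ Ines ∩ Sven: 10:15-11:00.
Clara ∩ Vanya ∩ Ines ∩ Sven ∩ Pablo: 10:15-11:00.
Clara ∩ Vanya ∩ Ines ∩ Sven ∩ Pablo ∩ Elena: ∅.
There is no time when everyone is free.
No common window is at least 45 minutes long.

none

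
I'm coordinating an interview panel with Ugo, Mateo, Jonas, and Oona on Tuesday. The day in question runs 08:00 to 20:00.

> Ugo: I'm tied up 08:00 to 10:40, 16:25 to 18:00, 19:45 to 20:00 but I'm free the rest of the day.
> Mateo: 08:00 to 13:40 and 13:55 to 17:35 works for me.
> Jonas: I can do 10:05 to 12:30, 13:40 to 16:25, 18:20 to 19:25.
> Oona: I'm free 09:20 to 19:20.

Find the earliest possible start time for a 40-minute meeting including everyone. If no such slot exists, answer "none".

10:40

Ugo free: 10:40-16:25, 18:00-19:45 (invert busy blocks within the working day).
Mateo free: 08:00-13:40, 13:55-17:35.
Jonas free: 10:05-12:30, 13:40-16:25, 18:20-19:25.
Oona free: 09:20-19:20.
Ugo ∩ Mateo: 10:40-13:40, 13:55-16:25.
Ugo ∩ Mateo ∩ Jonas: 10:40-12:30, 13:55-16:25.
Ugo ∩ Mateo ∩ Jonas ∩ Oona: 10:40-12:30, 13:55-16:25.
The first common window of at least 40 minutes is 10:40-12:30, so the earliest start is 10:40.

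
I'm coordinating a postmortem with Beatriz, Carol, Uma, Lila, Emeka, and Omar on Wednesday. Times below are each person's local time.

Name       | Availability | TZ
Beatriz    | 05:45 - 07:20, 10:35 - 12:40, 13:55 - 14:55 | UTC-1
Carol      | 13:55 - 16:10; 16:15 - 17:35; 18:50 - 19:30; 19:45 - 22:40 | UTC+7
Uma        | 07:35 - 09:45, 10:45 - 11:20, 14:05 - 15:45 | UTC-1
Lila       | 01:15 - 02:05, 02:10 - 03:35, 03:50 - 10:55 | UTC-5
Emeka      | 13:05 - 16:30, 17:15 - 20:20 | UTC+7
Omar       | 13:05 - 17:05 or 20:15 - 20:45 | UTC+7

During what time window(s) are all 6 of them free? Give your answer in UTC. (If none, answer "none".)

Beatriz in UTC: 06:45-08:20, 11:35-13:40, 14:55-15:55 (add 1h to convert from UTC-1).
Carol in UTC: 06:55-09:10, 09:15-10:35, 11:50-12:30, 12:45-15:40 (subtract 7h to convert from UTC+7).
Uma in UTC: 08:35-10:45, 11:45-12:20, 15:05-16:45 (add 1h to convert from UTC-1).
Lila in UTC: 06:15-07:05, 07:10-08:35, 08:50-15:55 (add 5h to convert from UTC-5).
Emeka in UTC: 06:05-09:30, 10:15-13:20 (subtract 7h to convert from UTC+7).
Omar in UTC: 06:05-10:05, 13:15-13:45 (subtract 7h to convert from UTC+7).
Beatriz ∩ Carol: 06:55-08:20, 11:50-12:30, 12:45-13:40, 14:55-15:40.
Beatriz ∩ Carol ∩ Uma: 11:50-12:20, 15:05-15:40.
Beatriz ∩ Carol ∩ Uma ∩ Lila: 11:50-12:20, 15:05-15:40.
Beatriz ∩ Carol ∩ Uma ∩ Lila ∩ Emeka: 11:50-12:20.
Beatriz ∩ Carol ∩ Uma ∩ Lila ∩ Emeka ∩ Omar: ∅.
There is no time when everyone is free.

none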